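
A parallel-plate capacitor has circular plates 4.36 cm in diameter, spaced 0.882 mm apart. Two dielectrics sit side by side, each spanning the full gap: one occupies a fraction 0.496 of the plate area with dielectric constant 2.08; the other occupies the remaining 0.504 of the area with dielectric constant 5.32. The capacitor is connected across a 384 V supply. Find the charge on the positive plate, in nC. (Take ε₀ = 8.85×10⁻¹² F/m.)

A = π(4.36/2 cm)² = 1.49×10⁻³ m².
Side-by-side slabs ⇒ two capacitors in parallel, each spanning the full gap.
C₁ = κ₁ε₀A₁/d = 2.08 × 8.85×10⁻¹² × 7.41×10⁻⁴ / 8.82×10⁻⁴ = 1.55×10⁻¹¹ F.
C₂ = κ₂ε₀A₂/d = 5.32 × 8.85×10⁻¹² × 7.52×10⁻⁴ / 8.82×10⁻⁴ = 4.02×10⁻¹¹ F.
C = C₁ + C₂ = 5.56×10⁻¹¹ F.
Q = CV = 5.56×10⁻¹¹ × 384 = 2.14×10⁻⁸ C.

21.4 nC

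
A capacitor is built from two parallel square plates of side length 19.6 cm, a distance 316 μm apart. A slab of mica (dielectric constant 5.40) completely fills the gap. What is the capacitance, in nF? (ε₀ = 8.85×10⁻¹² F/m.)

5.81 nF

A = (19.6 cm)² = 3.84×10⁻² m².
C = κε₀A/d = 5.40 × 8.85×10⁻¹² × 3.84×10⁻² / 3.16×10⁻⁴ = 5.81×10⁻⁹ F.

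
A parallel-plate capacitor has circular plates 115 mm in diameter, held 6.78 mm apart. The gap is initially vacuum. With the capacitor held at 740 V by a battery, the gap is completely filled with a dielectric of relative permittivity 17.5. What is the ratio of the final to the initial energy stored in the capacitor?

Battery connected ⇒ V is held fixed.
C₂ = 17.5 C₁ and U = ½CV², so U₂/U₁ = C₂/C₁ = 17.5.

17.5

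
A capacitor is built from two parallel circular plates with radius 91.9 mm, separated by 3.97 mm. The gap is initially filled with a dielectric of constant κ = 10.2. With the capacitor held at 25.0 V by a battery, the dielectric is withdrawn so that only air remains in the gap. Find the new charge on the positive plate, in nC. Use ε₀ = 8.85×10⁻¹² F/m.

A = π(91.9 mm)² = 2.65×10⁻² m².
Initially C₁ = κε₀A/d = 10.2 × 8.85×10⁻¹² × 2.65×10⁻² / 3.97×10⁻³ = 6.03×10⁻¹⁰ F.
Q₁ = 1.51×10⁻⁸ C.
Battery connected ⇒ V is held fixed. C₂ = 0.0980 C₁ and Q = CV, so Q₂/Q₁ = C₂/C₁ = 0.0980.
Q₂ = 0.0980 × 1.51×10⁻⁸ = 1.48×10⁻⁹ C.

1.48 nC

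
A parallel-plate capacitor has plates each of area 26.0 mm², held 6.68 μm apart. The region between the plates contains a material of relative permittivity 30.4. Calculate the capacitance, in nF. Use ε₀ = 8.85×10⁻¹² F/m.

A = 26.0 mm² = 2.60×10⁻⁵ m².
C = κε₀A/d = 30.4 × 8.85×10⁻¹² × 2.60×10⁻⁵ / 6.68×10⁻⁶ = 1.05×10⁻⁹ F.

1.05 nF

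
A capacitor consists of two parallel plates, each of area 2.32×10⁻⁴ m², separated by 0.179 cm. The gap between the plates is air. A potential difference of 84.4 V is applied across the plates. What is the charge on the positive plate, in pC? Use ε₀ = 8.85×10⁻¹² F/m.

C = ε₀A/d = 8.85×10⁻¹² × 2.32×10⁻⁴ / 1.79×10⁻³ = 1.15×10⁻¹² F.
Q = CV = 1.15×10⁻¹² × 84.4 = 9.68×10⁻¹¹ C.

96.8 pC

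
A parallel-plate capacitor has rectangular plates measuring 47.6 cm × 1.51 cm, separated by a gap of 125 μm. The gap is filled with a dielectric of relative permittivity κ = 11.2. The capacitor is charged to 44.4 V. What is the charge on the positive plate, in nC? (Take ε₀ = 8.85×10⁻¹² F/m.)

A = 47.6 × 1.51 cm² = 7.19×10⁻³ m².
C = κε₀A/d = 11.2 × 8.85×10⁻¹² × 7.19×10⁻³ / 1.25×10⁻⁴ = 5.70×10⁻⁹ F.
Q = CV = 5.70×10⁻⁹ × 44.4 = 2.53×10⁻⁷ C.

Q ≈ 253 nC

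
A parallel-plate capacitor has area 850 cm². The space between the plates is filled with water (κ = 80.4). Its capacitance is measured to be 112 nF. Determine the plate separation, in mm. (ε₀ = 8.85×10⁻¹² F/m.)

A = 850 cm² = 8.50×10⁻² m².
d = κε₀A/C = 80.4 × 8.85×10⁻¹² × 8.50×10⁻² / 1.12×10⁻⁷ = 5.40×10⁻⁴ m.

0.540 mm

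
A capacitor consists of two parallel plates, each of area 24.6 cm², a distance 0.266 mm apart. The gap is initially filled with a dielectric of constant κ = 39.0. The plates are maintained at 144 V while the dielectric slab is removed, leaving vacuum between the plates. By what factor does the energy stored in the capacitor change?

Battery connected ⇒ V is held fixed.
C₂ = 0.0256 C₁ and U = ½CV², so U₂/U₁ = C₂/C₁ = 0.0256.

0.0256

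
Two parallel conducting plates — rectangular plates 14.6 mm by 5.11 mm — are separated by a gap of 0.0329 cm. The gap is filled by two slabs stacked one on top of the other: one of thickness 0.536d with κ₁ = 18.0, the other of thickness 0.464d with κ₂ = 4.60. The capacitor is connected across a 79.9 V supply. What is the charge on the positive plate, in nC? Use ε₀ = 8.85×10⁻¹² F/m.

1.23 nC

A = 14.6 × 5.11 mm² = 7.46×10⁻⁵ m².
Stacked slabs ⇒ two capacitors in series, each with the full plate area.
C₁ = κ₁ε₀A/d₁ = 18.0 × 8.85×10⁻¹² × 7.46×10⁻⁵ / 1.76×10⁻⁴ = 6.74×10⁻¹¹ F.
C₂ = κ₂ε₀A/d₂ = 4.60 × 8.85×10⁻¹² × 7.46×10⁻⁵ / 1.53×10⁻⁴ = 1.99×10⁻¹¹ F.
C = (1/C₁ + 1/C₂)⁻¹ = 1.54×10⁻¹¹ F.
Q = CV = 1.54×10⁻¹¹ × 79.9 = 1.23×10⁻⁹ C.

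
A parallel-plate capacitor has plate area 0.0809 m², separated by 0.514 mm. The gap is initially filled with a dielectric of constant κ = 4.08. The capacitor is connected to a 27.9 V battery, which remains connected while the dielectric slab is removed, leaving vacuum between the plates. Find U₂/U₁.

U₂/U₁ ≈ 0.245

Battery connected ⇒ V is held fixed.
C₂ = 0.245 C₁ and U = ½CV², so U₂/U₁ = C₂/C₁ = 0.245.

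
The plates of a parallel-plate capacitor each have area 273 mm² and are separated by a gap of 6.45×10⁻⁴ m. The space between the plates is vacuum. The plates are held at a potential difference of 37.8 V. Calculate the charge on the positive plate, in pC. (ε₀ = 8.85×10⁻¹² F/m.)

Q ≈ 142 pC

A = 273 mm² = 2.73×10⁻⁴ m².
C = ε₀A/d = 8.85×10⁻¹² × 2.73×10⁻⁴ / 6.45×10⁻⁴ = 3.75×10⁻¹² F.
Q = CV = 3.75×10⁻¹² × 37.8 = 1.42×10⁻¹⁰ C.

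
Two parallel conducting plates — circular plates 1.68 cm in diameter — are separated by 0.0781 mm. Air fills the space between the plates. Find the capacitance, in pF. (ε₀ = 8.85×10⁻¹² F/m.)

A = π(1.68/2 cm)² = 2.22×10⁻⁴ m².
C = ε₀A/d = 8.85×10⁻¹² × 2.22×10⁻⁴ / 7.81×10⁻⁵ = 2.51×10⁻¹¹ F.

25.1 pF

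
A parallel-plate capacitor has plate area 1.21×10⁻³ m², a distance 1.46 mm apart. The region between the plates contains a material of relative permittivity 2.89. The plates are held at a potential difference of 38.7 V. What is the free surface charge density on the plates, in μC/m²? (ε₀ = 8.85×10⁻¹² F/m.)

C = κε₀A/d = 2.89 × 8.85×10⁻¹² × 1.21×10⁻³ / 1.46×10⁻³ = 2.12×10⁻¹¹ F.
σ = Q/A = CV/A = 2.12×10⁻¹¹ × 38.7 / 1.21×10⁻³ = 6.78×10⁻⁷ C/m².

σ ≈ 0.678 μC/m²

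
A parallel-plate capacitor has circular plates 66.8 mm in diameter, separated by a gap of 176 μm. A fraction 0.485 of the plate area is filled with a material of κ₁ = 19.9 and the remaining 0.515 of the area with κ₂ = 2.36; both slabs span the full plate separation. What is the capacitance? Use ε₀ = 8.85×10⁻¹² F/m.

C ≈ 1.92 nF

A = π(66.8/2 mm)² = 3.50×10⁻³ m².
Side-by-side slabs ⇒ two capacitors in parallel, each spanning the full gap.
C₁ = κ₁ε₀A₁/d = 19.9 × 8.85×10⁻¹² × 1.70×10⁻³ / 1.76×10⁻⁴ = 1.70×10⁻⁹ F.
C₂ = κ₂ε₀A₂/d = 2.36 × 8.85×10⁻¹² × 1.80×10⁻³ / 1.76×10⁻⁴ = 2.14×10⁻¹⁰ F.
C = C₁ + C₂ = 1.92×10⁻⁹ F.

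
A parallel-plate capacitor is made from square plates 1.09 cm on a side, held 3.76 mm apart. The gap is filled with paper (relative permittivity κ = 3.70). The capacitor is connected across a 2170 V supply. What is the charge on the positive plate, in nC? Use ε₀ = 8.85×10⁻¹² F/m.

A = (1.09 cm)² = 1.19×10⁻⁴ m².
C = κε₀A/d = 3.70 × 8.85×10⁻¹² × 1.19×10⁻⁴ / 3.76×10⁻³ = 1.03×10⁻¹² F.
Q = CV = 1.03×10⁻¹² × 2170 = 2.25×10⁻⁹ C.

2.25 nC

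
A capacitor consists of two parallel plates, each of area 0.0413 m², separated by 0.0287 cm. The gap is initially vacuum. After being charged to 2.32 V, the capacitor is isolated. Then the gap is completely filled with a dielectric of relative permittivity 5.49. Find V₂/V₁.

V₂/V₁ ≈ 0.182

Isolated ⇒ Q is held fixed.
C₂ = 5.49 C₁ and V = Q/C, so V₂/V₁ = C₁/C₂ = 0.182.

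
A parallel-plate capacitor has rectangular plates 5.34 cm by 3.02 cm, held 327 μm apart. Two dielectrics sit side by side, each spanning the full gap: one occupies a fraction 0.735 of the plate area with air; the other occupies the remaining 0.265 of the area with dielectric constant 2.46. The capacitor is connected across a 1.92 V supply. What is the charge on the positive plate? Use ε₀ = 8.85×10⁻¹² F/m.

Q ≈ 116 pC

A = 5.34 × 3.02 cm² = 1.61×10⁻³ m².
Side-by-side slabs ⇒ two capacitors in parallel, each spanning the full gap.
C₁ = κ₁ε₀A₁/d = 1.00 × 8.85×10⁻¹² × 1.19×10⁻³ / 3.27×10⁻⁴ = 3.21×10⁻¹¹ F.
C₂ = κ₂ε₀A₂/d = 2.46 × 8.85×10⁻¹² × 4.27×10⁻⁴ / 3.27×10⁻⁴ = 2.85×10⁻¹¹ F.
C = C₁ + C₂ = 6.05×10⁻¹¹ F.
Q = CV = 6.05×10⁻¹¹ × 1.92 = 1.16×10⁻¹⁰ C.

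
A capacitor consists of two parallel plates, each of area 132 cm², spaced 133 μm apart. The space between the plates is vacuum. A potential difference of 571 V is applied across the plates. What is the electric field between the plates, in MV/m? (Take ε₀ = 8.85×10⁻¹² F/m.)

E = V/d = 571 / 1.33×10⁻⁴ = 4.29×10⁶ V/m.

4.29 MV/m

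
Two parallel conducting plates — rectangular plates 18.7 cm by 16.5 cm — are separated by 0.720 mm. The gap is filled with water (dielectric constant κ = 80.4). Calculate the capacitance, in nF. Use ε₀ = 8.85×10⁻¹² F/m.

30.5 nF

A = 18.7 × 16.5 cm² = 3.09×10⁻² m².
C = κε₀A/d = 80.4 × 8.85×10⁻¹² × 3.09×10⁻² / 7.20×10⁻⁴ = 3.05×10⁻⁸ F.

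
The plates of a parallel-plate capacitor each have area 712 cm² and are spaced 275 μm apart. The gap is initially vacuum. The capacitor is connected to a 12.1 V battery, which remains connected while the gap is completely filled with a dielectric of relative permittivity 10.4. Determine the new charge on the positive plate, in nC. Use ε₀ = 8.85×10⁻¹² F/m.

Q ≈ 288 nC

A = 712 cm² = 7.12×10⁻² m².
Initially C₁ = ε₀A/d = 8.85×10⁻¹² × 7.12×10⁻² / 2.75×10⁻⁴ = 2.29×10⁻⁹ F.
Q₁ = 2.77×10⁻⁸ C.
Battery connected ⇒ V is held fixed. C₂ = 10.4 C₁ and Q = CV, so Q₂/Q₁ = C₂/C₁ = 10.4.
Q₂ = 10.4 × 2.77×10⁻⁸ = 2.88×10⁻⁷ C.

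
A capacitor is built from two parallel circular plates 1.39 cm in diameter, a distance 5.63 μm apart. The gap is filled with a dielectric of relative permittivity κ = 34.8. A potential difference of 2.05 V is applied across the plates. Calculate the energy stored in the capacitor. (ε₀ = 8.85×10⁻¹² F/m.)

U ≈ 17.4 nJ

A = π(1.39/2 cm)² = 1.52×10⁻⁴ m².
C = κε₀A/d = 34.8 × 8.85×10⁻¹² × 1.52×10⁻⁴ / 5.63×10⁻⁶ = 8.30×10⁻⁹ F.
U = ½CV² = ½ × 8.30×10⁻⁹ × (2.05)² = 1.74×10⁻⁸ J.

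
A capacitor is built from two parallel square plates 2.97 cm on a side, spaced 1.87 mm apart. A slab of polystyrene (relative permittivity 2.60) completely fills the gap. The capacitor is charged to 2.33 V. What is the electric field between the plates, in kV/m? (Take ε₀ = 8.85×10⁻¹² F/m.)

E = V/d = 2.33 / 1.87×10⁻³ = 1.25×10³ V/m.

E ≈ 1.25 kV/m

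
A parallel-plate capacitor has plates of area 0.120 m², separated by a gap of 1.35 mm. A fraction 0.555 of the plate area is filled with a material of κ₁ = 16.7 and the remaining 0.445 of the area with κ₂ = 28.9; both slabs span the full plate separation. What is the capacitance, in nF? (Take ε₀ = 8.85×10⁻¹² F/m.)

C ≈ 17.4 nF

Side-by-side slabs ⇒ two capacitors in parallel, each spanning the full gap.
C₁ = κ₁ε₀A₁/d = 16.7 × 8.85×10⁻¹² × 6.66×10⁻² / 1.35×10⁻³ = 7.29×10⁻⁹ F.
C₂ = κ₂ε₀A₂/d = 28.9 × 8.85×10⁻¹² × 5.34×10⁻² / 1.35×10⁻³ = 1.01×10⁻⁸ F.
C = C₁ + C₂ = 1.74×10⁻⁸ F.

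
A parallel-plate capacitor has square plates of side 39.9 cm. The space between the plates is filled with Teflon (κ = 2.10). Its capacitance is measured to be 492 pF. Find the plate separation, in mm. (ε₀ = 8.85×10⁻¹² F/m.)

A = (39.9 cm)² = 0.159 m².
d = κε₀A/C = 2.10 × 8.85×10⁻¹² × 0.159 / 4.92×10⁻¹⁰ = 6.01×10⁻³ m.

6.01 mm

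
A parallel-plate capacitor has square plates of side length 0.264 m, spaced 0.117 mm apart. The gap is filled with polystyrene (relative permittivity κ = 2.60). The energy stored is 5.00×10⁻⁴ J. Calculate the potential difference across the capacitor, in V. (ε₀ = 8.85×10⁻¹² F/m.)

270 V

A = (0.264 m)² = 6.97×10⁻² m².
C = κε₀A/d = 2.60 × 8.85×10⁻¹² × 6.97×10⁻² / 1.17×10⁻⁴ = 1.37×10⁻⁸ F.
V = √(2U/C) = √(2 × 5.00×10⁻⁴ / 1.37×10⁻⁸) = 2.70×10² V.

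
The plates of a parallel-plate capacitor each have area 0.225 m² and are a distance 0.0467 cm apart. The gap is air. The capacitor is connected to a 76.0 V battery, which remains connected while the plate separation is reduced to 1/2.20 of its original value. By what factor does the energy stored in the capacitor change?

U₂/U₁ ≈ 2.20

Battery connected ⇒ V is held fixed.
C₂ = 2.20 C₁ and U = ½CV², so U₂/U₁ = C₂/C₁ = 2.20.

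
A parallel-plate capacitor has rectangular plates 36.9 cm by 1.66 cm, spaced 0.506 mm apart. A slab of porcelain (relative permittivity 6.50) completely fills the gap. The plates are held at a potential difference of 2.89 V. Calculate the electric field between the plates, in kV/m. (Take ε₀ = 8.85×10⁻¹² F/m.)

E = V/d = 2.89 / 5.06×10⁻⁴ = 5.71×10³ V/m.

5.71 kV/m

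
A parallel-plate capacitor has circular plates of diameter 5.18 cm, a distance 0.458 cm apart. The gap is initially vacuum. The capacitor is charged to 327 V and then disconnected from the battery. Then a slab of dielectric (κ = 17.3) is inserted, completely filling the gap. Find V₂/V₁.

Isolated ⇒ Q is held fixed.
C₂ = 17.3 C₁ and V = Q/C, so V₂/V₁ = C₁/C₂ = 0.0578.

0.0578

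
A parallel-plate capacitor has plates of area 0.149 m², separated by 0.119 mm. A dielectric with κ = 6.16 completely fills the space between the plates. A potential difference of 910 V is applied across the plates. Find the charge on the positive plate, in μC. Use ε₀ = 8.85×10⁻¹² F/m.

C = κε₀A/d = 6.16 × 8.85×10⁻¹² × 0.149 / 1.19×10⁻⁴ = 6.83×10⁻⁸ F.
Q = CV = 6.83×10⁻⁸ × 910 = 6.21×10⁻⁵ C.

62.1 μC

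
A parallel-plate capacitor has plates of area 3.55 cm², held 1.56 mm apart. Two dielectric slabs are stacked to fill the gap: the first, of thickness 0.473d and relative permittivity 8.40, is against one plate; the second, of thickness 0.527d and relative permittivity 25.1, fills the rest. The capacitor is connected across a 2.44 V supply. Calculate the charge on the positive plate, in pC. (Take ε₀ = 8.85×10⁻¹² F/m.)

A = 3.55 cm² = 3.55×10⁻⁴ m².
Stacked slabs ⇒ two capacitors in series, each with the full plate area.
C₁ = κ₁ε₀A/d₁ = 8.40 × 8.85×10⁻¹² × 3.55×10⁻⁴ / 7.38×10⁻⁴ = 3.58×10⁻¹¹ F.
C₂ = κ₂ε₀A/d₂ = 25.1 × 8.85×10⁻¹² × 3.55×10⁻⁴ / 8.22×10⁻⁴ = 9.59×10⁻¹¹ F.
C = (1/C₁ + 1/C₂)⁻¹ = 2.61×10⁻¹¹ F.
Q = CV = 2.61×10⁻¹¹ × 2.44 = 6.36×10⁻¹¹ C.

Q ≈ 63.6 pC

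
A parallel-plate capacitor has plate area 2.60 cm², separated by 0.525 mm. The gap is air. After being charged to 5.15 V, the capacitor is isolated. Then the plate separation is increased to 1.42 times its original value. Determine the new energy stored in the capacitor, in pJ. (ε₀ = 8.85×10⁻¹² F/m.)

A = 2.60 cm² = 2.60×10⁻⁴ m².
Initially C₁ = ε₀A/d = 8.85×10⁻¹² × 2.60×10⁻⁴ / 5.25×10⁻⁴ = 4.38×10⁻¹² F.
U₁ = 5.81×10⁻¹¹ J.
Isolated ⇒ Q is held fixed. C₂ = 0.704 C₁ and U = Q²/(2C), so U₂/U₁ = C₁/C₂ = 1.42.
U₂ = 1.42 × 5.81×10⁻¹¹ = 8.25×10⁻¹¹ J.

82.5 pJ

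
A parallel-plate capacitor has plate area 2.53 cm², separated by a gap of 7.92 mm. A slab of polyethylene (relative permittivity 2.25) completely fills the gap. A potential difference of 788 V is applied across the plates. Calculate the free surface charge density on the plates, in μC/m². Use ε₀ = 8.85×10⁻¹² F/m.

σ ≈ 1.98 μC/m²

A = 2.53 cm² = 2.53×10⁻⁴ m².
C = κε₀A/d = 2.25 × 8.85×10⁻¹² × 2.53×10⁻⁴ / 7.92×10⁻³ = 6.36×10⁻¹³ F.
σ = Q/A = CV/A = 6.36×10⁻¹³ × 788 / 2.53×10⁻⁴ = 1.98×10⁻⁶ C/m².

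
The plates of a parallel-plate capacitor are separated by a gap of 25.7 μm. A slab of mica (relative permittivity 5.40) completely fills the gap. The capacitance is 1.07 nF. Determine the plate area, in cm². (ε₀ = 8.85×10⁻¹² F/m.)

A = Cd/(κε₀) = 1.07×10⁻⁹ × 2.57×10⁻⁵ / (5.40 × 8.85×10⁻¹²) = 5.75×10⁻⁴ m².

A ≈ 5.75 cm²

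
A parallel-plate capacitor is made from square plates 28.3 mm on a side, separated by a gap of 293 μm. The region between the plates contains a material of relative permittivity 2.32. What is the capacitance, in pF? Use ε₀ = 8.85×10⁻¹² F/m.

56.1 pF

A = (28.3 mm)² = 8.01×10⁻⁴ m².
C = κε₀A/d = 2.32 × 8.85×10⁻¹² × 8.01×10⁻⁴ / 2.93×10⁻⁴ = 5.61×10⁻¹¹ F.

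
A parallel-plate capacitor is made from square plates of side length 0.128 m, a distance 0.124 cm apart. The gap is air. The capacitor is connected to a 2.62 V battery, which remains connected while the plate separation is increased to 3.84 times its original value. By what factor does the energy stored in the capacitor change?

Battery connected ⇒ V is held fixed.
C₂ = 0.260 C₁ and U = ½CV², so U₂/U₁ = C₂/C₁ = 0.260.

0.260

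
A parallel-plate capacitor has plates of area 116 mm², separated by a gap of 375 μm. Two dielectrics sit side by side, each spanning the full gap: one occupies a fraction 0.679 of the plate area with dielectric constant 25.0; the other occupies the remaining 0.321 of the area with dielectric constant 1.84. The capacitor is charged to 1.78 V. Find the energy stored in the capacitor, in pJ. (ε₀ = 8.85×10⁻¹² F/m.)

U ≈ 76.2 pJ

A = 116 mm² = 1.16×10⁻⁴ m².
Side-by-side slabs ⇒ two capacitors in parallel, each spanning the full gap.
C₁ = κ₁ε₀A₁/d = 25.0 × 8.85×10⁻¹² × 7.88×10⁻⁵ / 3.75×10⁻⁴ = 4.65×10⁻¹¹ F.
C₂ = κ₂ε₀A₂/d = 1.84 × 8.85×10⁻¹² × 3.72×10⁻⁵ / 3.75×10⁻⁴ = 1.62×10⁻¹² F.
C = C₁ + C₂ = 4.81×10⁻¹¹ F.
U = ½CV² = ½ × 4.81×10⁻¹¹ × (1.78)² = 7.62×10⁻¹¹ J.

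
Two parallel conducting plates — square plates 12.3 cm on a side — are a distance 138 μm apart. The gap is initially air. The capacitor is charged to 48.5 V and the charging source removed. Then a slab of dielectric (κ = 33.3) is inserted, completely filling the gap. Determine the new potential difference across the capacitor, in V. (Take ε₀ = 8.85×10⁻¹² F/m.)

A = (12.3 cm)² = 1.51×10⁻² m².
Initially C₁ = ε₀A/d = 8.85×10⁻¹² × 1.51×10⁻² / 1.38×10⁻⁴ = 9.70×10⁻¹⁰ F.
V₁ = 48.5 V.
Isolated ⇒ Q is held fixed. C₂ = 33.3 C₁ and V = Q/C, so V₂/V₁ = C₁/C₂ = 0.0300.
V₂ = 0.0300 × 48.5 = 1.46 V.

V ≈ 1.46 V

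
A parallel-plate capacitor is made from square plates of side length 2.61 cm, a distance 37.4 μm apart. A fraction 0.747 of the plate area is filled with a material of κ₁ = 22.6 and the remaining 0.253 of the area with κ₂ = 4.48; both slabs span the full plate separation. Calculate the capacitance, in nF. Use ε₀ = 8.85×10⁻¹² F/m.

2.90 nF

A = (2.61 cm)² = 6.81×10⁻⁴ m².
Side-by-side slabs ⇒ two capacitors in parallel, each spanning the full gap.
C₁ = κ₁ε₀A₁/d = 22.6 × 8.85×10⁻¹² × 5.09×10⁻⁴ / 3.74×10⁻⁵ = 2.72×10⁻⁹ F.
C₂ = κ₂ε₀A₂/d = 4.48 × 8.85×10⁻¹² × 1.72×10⁻⁴ / 3.74×10⁻⁵ = 1.83×10⁻¹⁰ F.
C = C₁ + C₂ = 2.90×10⁻⁹ F.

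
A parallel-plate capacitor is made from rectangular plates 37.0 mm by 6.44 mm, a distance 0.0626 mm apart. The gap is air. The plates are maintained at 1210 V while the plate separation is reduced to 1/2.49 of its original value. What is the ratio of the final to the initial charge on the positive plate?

Q₂/Q₁ ≈ 2.49

Battery connected ⇒ V is held fixed.
C₂ = 2.49 C₁ and Q = CV, so Q₂/Q₁ = C₂/C₁ = 2.49.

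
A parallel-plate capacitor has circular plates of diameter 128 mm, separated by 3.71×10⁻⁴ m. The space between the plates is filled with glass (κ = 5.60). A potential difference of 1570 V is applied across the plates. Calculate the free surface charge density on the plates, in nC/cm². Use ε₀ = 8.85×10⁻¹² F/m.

21.0 nC/cm²

A = π(128/2 mm)² = 1.29×10⁻² m².
C = κε₀A/d = 5.60 × 8.85×10⁻¹² × 1.29×10⁻² / 3.71×10⁻⁴ = 1.72×10⁻⁹ F.
σ = Q/A = CV/A = 1.72×10⁻⁹ × 1570 / 1.29×10⁻² = 2.10×10⁻⁴ C/m².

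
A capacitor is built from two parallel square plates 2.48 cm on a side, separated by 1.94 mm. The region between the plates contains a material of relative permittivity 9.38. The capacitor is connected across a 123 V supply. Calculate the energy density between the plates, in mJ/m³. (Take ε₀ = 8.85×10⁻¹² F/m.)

E = V/d = 123 / 1.94×10⁻³ = 6.34×10⁴ V/m.
u = ½κε₀E² = ½ × 9.38 × 8.85×10⁻¹² × (6.34×10⁴)² = 0.167 J/m³.

u ≈ 167 mJ/m³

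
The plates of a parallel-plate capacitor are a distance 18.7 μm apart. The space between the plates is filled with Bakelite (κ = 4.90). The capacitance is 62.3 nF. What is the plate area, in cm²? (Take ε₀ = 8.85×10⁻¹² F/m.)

A ≈ 269 cm²

A = Cd/(κε₀) = 6.23×10⁻⁸ × 1.87×10⁻⁵ / (4.90 × 8.85×10⁻¹²) = 2.69×10⁻² m².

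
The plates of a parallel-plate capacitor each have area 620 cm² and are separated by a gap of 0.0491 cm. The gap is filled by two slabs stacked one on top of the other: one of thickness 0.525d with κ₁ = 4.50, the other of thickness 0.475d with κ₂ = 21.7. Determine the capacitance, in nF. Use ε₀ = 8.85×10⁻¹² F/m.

8.07 nF

A = 620 cm² = 6.20×10⁻² m².
Stacked slabs ⇒ two capacitors in series, each with the full plate area.
C₁ = κ₁ε₀A/d₁ = 4.50 × 8.85×10⁻¹² × 6.20×10⁻² / 2.58×10⁻⁴ = 9.58×10⁻⁹ F.
C₂ = κ₂ε₀A/d₂ = 21.7 × 8.85×10⁻¹² × 6.20×10⁻² / 2.33×10⁻⁴ = 5.11×10⁻⁸ F.
C = (1/C₁ + 1/C₂)⁻¹ = 8.07×10⁻⁹ F.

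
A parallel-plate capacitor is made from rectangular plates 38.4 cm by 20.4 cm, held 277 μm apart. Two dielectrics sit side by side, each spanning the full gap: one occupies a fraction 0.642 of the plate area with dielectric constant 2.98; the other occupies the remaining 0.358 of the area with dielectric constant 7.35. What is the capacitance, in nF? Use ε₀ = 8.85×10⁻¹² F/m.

A = 38.4 × 20.4 cm² = 7.83×10⁻² m².
Side-by-side slabs ⇒ two capacitors in parallel, each spanning the full gap.
C₁ = κ₁ε₀A₁/d = 2.98 × 8.85×10⁻¹² × 5.03×10⁻² / 2.77×10⁻⁴ = 4.79×10⁻⁹ F.
C₂ = κ₂ε₀A₂/d = 7.35 × 8.85×10⁻¹² × 2.80×10⁻² / 2.77×10⁻⁴ = 6.59×10⁻⁹ F.
C = C₁ + C₂ = 1.14×10⁻⁸ F.

11.4 nF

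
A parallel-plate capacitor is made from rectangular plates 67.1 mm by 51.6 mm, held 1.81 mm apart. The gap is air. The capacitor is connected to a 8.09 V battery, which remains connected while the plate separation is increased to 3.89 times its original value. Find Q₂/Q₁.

Battery connected ⇒ V is held fixed.
C₂ = 0.257 C₁ and Q = CV, so Q₂/Q₁ = C₂/C₁ = 0.257.

Q₂/Q₁ ≈ 0.257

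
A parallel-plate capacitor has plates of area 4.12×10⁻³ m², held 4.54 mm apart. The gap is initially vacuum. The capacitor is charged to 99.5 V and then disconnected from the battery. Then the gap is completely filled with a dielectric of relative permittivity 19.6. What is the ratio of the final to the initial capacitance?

19.6

C = κε₀A/d scales with κ, so C₂/C₁ = κ = 19.6.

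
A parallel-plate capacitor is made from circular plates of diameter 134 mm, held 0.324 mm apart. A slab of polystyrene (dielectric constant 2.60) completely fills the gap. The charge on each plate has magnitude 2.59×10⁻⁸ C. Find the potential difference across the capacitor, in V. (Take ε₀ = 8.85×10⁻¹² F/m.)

V ≈ 25.9 V

A = π(134/2 mm)² = 1.41×10⁻² m².
C = κε₀A/d = 2.60 × 8.85×10⁻¹² × 1.41×10⁻² / 3.24×10⁻⁴ = 1.00×10⁻⁹ F.
V = Q/C = 2.59×10⁻⁸ / 1.00×10⁻⁹ = 25.9 V.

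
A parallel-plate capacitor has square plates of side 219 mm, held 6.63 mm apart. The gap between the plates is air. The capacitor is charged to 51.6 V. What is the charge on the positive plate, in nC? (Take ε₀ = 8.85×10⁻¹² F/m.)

A = (219 mm)² = 4.80×10⁻² m².
C = ε₀A/d = 8.85×10⁻¹² × 4.80×10⁻² / 6.63×10⁻³ = 6.40×10⁻¹¹ F.
Q = CV = 6.40×10⁻¹¹ × 51.6 = 3.30×10⁻⁹ C.

3.30 nC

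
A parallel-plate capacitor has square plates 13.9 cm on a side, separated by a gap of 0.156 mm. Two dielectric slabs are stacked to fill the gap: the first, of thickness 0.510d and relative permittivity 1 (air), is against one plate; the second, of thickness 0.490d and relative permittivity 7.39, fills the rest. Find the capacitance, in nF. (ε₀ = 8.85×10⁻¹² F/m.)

C ≈ 1.90 nF

A = (13.9 cm)² = 1.93×10⁻² m².
Stacked slabs ⇒ two capacitors in series, each with the full plate area.
C₁ = κ₁ε₀A/d₁ = 1.00 × 8.85×10⁻¹² × 1.93×10⁻² / 7.96×10⁻⁵ = 2.15×10⁻⁹ F.
C₂ = κ₂ε₀A/d₂ = 7.39 × 8.85×10⁻¹² × 1.93×10⁻² / 7.64×10⁻⁵ = 1.65×10⁻⁸ F.
C = (1/C₁ + 1/C₂)⁻¹ = 1.90×10⁻⁹ F.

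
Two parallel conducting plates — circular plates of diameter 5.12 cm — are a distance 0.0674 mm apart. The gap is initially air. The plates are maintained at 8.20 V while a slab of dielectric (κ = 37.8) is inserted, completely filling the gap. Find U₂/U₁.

Battery connected ⇒ V is held fixed.
C₂ = 37.8 C₁ and U = ½CV², so U₂/U₁ = C₂/C₁ = 37.8.

37.8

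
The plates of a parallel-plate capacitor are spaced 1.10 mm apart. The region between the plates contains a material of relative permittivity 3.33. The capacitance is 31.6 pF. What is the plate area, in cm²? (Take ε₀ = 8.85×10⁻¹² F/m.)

A = Cd/(κε₀) = 3.16×10⁻¹¹ × 1.10×10⁻³ / (3.33 × 8.85×10⁻¹²) = 1.18×10⁻³ m².

11.8 cm²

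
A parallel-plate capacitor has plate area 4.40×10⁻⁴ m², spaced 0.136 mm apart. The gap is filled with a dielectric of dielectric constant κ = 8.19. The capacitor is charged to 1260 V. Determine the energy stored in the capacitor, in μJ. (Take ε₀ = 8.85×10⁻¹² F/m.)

C = κε₀A/d = 8.19 × 8.85×10⁻¹² × 4.40×10⁻⁴ / 1.36×10⁻⁴ = 2.34×10⁻¹⁰ F.
U = ½CV² = ½ × 2.34×10⁻¹⁰ × (1260)² = 1.86×10⁻⁴ J.

186 μJ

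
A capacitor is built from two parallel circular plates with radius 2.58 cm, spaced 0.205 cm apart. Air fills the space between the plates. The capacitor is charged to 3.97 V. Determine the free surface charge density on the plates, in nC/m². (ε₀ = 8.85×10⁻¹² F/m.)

17.1 nC/m²

A = π(2.58 cm)² = 2.09×10⁻³ m².
C = ε₀A/d = 8.85×10⁻¹² × 2.09×10⁻³ / 2.05×10⁻³ = 9.03×10⁻¹² F.
σ = Q/A = CV/A = 9.03×10⁻¹² × 3.97 / 2.09×10⁻³ = 1.71×10⁻⁸ C/m².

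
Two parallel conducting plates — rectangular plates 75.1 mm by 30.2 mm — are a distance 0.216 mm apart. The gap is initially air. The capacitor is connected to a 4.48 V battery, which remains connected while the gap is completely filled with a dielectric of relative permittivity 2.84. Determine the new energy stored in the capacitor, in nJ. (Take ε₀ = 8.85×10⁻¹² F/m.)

A = 75.1 × 30.2 mm² = 2.27×10⁻³ m².
Initially C₁ = ε₀A/d = 8.85×10⁻¹² × 2.27×10⁻³ / 2.16×10⁻⁴ = 9.29×10⁻¹¹ F.
U₁ = 9.33×10⁻¹⁰ J.
Battery connected ⇒ V is held fixed. C₂ = 2.84 C₁ and U = ½CV², so U₂/U₁ = C₂/C₁ = 2.84.
U₂ = 2.84 × 9.33×10⁻¹⁰ = 2.65×10⁻⁹ J.

U ≈ 2.65 nJ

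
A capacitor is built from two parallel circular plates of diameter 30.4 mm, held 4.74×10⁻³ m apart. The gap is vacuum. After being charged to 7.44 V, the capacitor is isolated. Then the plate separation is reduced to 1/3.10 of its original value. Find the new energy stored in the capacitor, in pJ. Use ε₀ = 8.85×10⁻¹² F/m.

A = π(30.4/2 mm)² = 7.26×10⁻⁴ m².
Initially C₁ = ε₀A/d = 8.85×10⁻¹² × 7.26×10⁻⁴ / 4.74×10⁻³ = 1.36×10⁻¹² F.
U₁ = 3.75×10⁻¹¹ J.
Isolated ⇒ Q is held fixed. C₂ = 3.10 C₁ and U = Q²/(2C), so U₂/U₁ = C₁/C₂ = 0.323.
U₂ = 0.323 × 3.75×10⁻¹¹ = 1.21×10⁻¹¹ J.

12.1 pJ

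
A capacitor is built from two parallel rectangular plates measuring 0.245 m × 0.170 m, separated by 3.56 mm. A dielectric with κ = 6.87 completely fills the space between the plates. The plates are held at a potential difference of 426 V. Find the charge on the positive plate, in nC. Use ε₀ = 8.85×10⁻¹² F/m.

A = 0.245 × 0.170 m² = 4.17×10⁻² m².
C = κε₀A/d = 6.87 × 8.85×10⁻¹² × 4.17×10⁻² / 3.56×10⁻³ = 7.11×10⁻¹⁰ F.
Q = CV = 7.11×10⁻¹⁰ × 426 = 3.03×10⁻⁷ C.

Q ≈ 303 nC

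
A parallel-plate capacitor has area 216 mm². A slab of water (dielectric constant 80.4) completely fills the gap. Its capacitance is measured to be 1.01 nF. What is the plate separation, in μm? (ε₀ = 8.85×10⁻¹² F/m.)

152 μm

A = 216 mm² = 2.16×10⁻⁴ m².
d = κε₀A/C = 80.4 × 8.85×10⁻¹² × 2.16×10⁻⁴ / 1.01×10⁻⁹ = 1.52×10⁻⁴ m.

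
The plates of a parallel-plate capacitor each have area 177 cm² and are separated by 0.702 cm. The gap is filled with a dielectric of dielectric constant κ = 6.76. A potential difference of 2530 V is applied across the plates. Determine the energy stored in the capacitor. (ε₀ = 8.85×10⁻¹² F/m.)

A = 177 cm² = 1.77×10⁻² m².
C = κε₀A/d = 6.76 × 8.85×10⁻¹² × 1.77×10⁻² / 7.02×10⁻³ = 1.51×10⁻¹⁰ F.
U = ½CV² = ½ × 1.51×10⁻¹⁰ × (2530)² = 4.83×10⁻⁴ J.

483 μJ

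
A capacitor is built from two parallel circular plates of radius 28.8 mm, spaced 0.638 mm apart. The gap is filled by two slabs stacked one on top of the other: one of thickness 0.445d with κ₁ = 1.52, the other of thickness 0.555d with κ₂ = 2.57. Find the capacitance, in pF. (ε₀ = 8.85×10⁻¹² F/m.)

A = π(28.8 mm)² = 2.61×10⁻³ m².
Stacked slabs ⇒ two capacitors in series, each with the full plate area.
C₁ = κ₁ε₀A/d₁ = 1.52 × 8.85×10⁻¹² × 2.61×10⁻³ / 2.84×10⁻⁴ = 1.23×10⁻¹⁰ F.
C₂ = κ₂ε₀A/d₂ = 2.57 × 8.85×10⁻¹² × 2.61×10⁻³ / 3.54×10⁻⁴ = 1.67×10⁻¹⁰ F.
C = (1/C₁ + 1/C₂)⁻¹ = 7.11×10⁻¹¹ F.

C ≈ 71.1 pF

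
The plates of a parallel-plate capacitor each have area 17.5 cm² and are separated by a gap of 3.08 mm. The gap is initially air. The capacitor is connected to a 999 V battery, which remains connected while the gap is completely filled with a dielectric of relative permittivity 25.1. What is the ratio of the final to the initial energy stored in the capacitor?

Battery connected ⇒ V is held fixed.
C₂ = 25.1 C₁ and U = ½CV², so U₂/U₁ = C₂/C₁ = 25.1.

U₂/U₁ ≈ 25.1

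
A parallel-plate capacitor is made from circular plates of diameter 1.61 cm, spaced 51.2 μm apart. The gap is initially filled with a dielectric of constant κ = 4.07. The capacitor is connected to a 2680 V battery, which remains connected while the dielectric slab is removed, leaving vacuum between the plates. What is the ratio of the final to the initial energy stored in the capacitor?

Battery connected ⇒ V is held fixed.
C₂ = 0.246 C₁ and U = ½CV², so U₂/U₁ = C₂/C₁ = 0.246.

U₂/U₁ ≈ 0.246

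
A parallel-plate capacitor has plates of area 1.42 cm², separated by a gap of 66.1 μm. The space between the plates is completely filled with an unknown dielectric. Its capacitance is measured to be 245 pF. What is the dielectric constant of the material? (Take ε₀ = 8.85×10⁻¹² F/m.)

κ ≈ 12.9

A = 1.42 cm² = 1.42×10⁻⁴ m².
κ = Cd/(ε₀A) = 2.45×10⁻¹⁰ × 6.61×10⁻⁵ / (8.85×10⁻¹² × 1.42×10⁻⁴) = 12.9.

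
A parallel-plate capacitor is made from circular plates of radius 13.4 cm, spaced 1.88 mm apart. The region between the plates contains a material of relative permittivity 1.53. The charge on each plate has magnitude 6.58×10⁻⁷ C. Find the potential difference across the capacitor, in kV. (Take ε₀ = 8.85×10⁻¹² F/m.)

A = π(13.4 cm)² = 5.64×10⁻² m².
C = κε₀A/d = 1.53 × 8.85×10⁻¹² × 5.64×10⁻² / 1.88×10⁻³ = 4.06×10⁻¹⁰ F.
V = Q/C = 6.58×10⁻⁷ / 4.06×10⁻¹⁰ = 1.62×10³ V.

V ≈ 1.62 kV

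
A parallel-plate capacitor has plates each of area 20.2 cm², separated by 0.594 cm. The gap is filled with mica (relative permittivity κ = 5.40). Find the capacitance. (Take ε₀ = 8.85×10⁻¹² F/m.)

A = 20.2 cm² = 2.02×10⁻³ m².
C = κε₀A/d = 5.40 × 8.85×10⁻¹² × 2.02×10⁻³ / 5.94×10⁻³ = 1.63×10⁻¹¹ F.

16.3 pF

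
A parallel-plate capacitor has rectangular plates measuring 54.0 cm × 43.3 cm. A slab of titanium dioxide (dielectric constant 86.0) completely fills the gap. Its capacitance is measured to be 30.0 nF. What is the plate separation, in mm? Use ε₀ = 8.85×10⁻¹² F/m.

A = 54.0 × 43.3 cm² = 0.234 m².
d = κε₀A/C = 86.0 × 8.85×10⁻¹² × 0.234 / 3.00×10⁻⁸ = 5.93×10⁻³ m.

5.93 mm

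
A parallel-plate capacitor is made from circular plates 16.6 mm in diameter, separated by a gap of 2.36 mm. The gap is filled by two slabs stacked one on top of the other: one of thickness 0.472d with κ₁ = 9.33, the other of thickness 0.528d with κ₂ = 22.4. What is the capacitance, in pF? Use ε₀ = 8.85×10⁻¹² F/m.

A = π(16.6/2 mm)² = 2.16×10⁻⁴ m².
Stacked slabs ⇒ two capacitors in series, each with the full plate area.
C₁ = κ₁ε₀A/d₁ = 9.33 × 8.85×10⁻¹² × 2.16×10⁻⁴ / 1.11×10⁻³ = 1.60×10⁻¹¹ F.
C₂ = κ₂ε₀A/d₂ = 22.4 × 8.85×10⁻¹² × 2.16×10⁻⁴ / 1.25×10⁻³ = 3.44×10⁻¹¹ F.
C = (1/C₁ + 1/C₂)⁻¹ = 1.09×10⁻¹¹ F.

C ≈ 10.9 pF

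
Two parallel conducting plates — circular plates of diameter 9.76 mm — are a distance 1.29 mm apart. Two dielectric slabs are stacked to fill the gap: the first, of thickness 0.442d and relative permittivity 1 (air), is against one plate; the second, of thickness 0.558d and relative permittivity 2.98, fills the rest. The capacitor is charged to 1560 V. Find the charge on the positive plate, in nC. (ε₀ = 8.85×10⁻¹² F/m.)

A = π(9.76/2 mm)² = 7.48×10⁻⁵ m².
Stacked slabs ⇒ two capacitors in series, each with the full plate area.
C₁ = κ₁ε₀A/d₁ = 1.00 × 8.85×10⁻¹² × 7.48×10⁻⁵ / 5.70×10⁻⁴ = 1.16×10⁻¹² F.
C₂ = κ₂ε₀A/d₂ = 2.98 × 8.85×10⁻¹² × 7.48×10⁻⁵ / 7.20×10⁻⁴ = 2.74×10⁻¹² F.
C = (1/C₁ + 1/C₂)⁻¹ = 8.16×10⁻¹³ F.
Q = CV = 8.16×10⁻¹³ × 1560 = 1.27×10⁻⁹ C.

1.27 nC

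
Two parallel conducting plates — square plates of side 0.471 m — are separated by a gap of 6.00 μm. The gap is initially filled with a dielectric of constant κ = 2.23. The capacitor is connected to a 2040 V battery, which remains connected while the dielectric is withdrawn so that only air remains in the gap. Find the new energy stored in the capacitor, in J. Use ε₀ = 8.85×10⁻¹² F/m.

0.681 J

A = (0.471 m)² = 0.222 m².
Initially C₁ = κε₀A/d = 2.23 × 8.85×10⁻¹² × 0.222 / 6.00×10⁻⁶ = 7.30×10⁻⁷ F.
U₁ = 1.52 J.
Battery connected ⇒ V is held fixed. C₂ = 0.448 C₁ and U = ½CV², so U₂/U₁ = C₂/C₁ = 0.448.
U₂ = 0.448 × 1.52 = 0.681 J.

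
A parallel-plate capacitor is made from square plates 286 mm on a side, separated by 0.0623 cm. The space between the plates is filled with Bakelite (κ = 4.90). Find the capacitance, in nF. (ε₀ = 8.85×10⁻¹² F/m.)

C ≈ 5.69 nF

A = (286 mm)² = 8.18×10⁻² m².
C = κε₀A/d = 4.90 × 8.85×10⁻¹² × 8.18×10⁻² / 6.23×10⁻⁴ = 5.69×10⁻⁹ F.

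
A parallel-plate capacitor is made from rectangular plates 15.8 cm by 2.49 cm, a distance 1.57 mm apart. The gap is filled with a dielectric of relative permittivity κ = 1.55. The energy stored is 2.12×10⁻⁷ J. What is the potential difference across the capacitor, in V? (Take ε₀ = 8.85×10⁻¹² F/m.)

111 V

A = 15.8 × 2.49 cm² = 3.93×10⁻³ m².
C = κε₀A/d = 1.55 × 8.85×10⁻¹² × 3.93×10⁻³ / 1.57×10⁻³ = 3.44×10⁻¹¹ F.
V = √(2U/C) = √(2 × 2.12×10⁻⁷ / 3.44×10⁻¹¹) = 1.11×10² V.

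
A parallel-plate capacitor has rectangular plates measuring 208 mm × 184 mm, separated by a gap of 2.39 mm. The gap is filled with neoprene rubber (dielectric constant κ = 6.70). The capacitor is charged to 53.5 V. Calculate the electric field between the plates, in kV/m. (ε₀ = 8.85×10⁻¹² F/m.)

E = V/d = 53.5 / 2.39×10⁻³ = 2.24×10⁴ V/m.

22.4 kV/m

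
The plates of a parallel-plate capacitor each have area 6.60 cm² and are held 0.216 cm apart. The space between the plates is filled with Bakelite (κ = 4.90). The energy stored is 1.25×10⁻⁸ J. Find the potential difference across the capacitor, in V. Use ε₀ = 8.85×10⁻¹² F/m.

43.4 V

A = 6.60 cm² = 6.60×10⁻⁴ m².
C = κε₀A/d = 4.90 × 8.85×10⁻¹² × 6.60×10⁻⁴ / 2.16×10⁻³ = 1.33×10⁻¹¹ F.
V = √(2U/C) = √(2 × 1.25×10⁻⁸ / 1.33×10⁻¹¹) = 43.4 V.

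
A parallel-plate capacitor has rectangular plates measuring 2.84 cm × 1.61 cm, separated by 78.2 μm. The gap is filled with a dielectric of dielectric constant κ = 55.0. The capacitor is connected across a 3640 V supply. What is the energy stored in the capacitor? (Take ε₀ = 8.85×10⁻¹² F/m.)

U ≈ 18.9 mJ

A = 2.84 × 1.61 cm² = 4.57×10⁻⁴ m².
C = κε₀A/d = 55.0 × 8.85×10⁻¹² × 4.57×10⁻⁴ / 7.82×10⁻⁵ = 2.85×10⁻⁹ F.
U = ½CV² = ½ × 2.85×10⁻⁹ × (3640)² = 1.89×10⁻² J.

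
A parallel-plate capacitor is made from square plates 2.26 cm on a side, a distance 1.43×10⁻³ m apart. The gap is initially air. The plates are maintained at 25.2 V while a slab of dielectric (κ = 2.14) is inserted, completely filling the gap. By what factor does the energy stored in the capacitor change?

Battery connected ⇒ V is held fixed.
C₂ = 2.14 C₁ and U = ½CV², so U₂/U₁ = C₂/C₁ = 2.14.

U₂/U₁ ≈ 2.14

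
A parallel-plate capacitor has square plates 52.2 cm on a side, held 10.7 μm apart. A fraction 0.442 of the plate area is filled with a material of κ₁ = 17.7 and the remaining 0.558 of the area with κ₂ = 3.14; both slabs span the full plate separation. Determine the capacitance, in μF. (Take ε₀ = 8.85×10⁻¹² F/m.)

2.16 μF

A = (52.2 cm)² = 0.272 m².
Side-by-side slabs ⇒ two capacitors in parallel, each spanning the full gap.
C₁ = κ₁ε₀A₁/d = 17.7 × 8.85×10⁻¹² × 0.120 / 1.07×10⁻⁵ = 1.76×10⁻⁶ F.
C₂ = κ₂ε₀A₂/d = 3.14 × 8.85×10⁻¹² × 0.152 / 1.07×10⁻⁵ = 3.95×10⁻⁷ F.
C = C₁ + C₂ = 2.16×10⁻⁶ F.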